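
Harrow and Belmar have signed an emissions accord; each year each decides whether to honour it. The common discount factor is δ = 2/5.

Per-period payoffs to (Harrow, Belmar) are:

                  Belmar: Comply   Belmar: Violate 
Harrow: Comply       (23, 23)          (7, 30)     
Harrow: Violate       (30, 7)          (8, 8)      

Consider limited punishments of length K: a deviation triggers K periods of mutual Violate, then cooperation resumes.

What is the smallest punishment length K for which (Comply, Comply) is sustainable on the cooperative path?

2

Need Σ_{k=1}^{K} δ^k ≥ (30−23)/(23−8) = 0.4667 at δ = 2/5.
At K = 1 the sum is 0.4000 < 0.4667; at K = 2 it is 0.5600 ≥ 0.4667.
So the minimum punishment length is K = 2.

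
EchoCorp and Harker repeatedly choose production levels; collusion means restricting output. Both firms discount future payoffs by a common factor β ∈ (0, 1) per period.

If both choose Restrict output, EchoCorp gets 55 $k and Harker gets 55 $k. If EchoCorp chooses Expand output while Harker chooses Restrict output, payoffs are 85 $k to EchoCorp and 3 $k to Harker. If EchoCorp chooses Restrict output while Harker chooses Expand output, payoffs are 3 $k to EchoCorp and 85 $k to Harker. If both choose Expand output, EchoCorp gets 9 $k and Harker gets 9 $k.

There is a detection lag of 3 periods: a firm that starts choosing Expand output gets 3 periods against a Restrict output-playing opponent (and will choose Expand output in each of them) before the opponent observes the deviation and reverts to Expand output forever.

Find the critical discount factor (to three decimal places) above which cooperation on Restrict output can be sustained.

The best deviation is to choose Expand output for all 3 undetected periods, earning 85 each, then 9 forever once detected.
Deviation value: 85(1−β^3)/(1−β) + 9β^3/(1−β); cooperation value: 55/(1−β).
IC: 55 ≥ 85(1−β^3) + 9β^3 = 85 − 76β^3.
So β^3 ≥ 30/76 = 15/38, giving β ≥ (15/38)^(1/3) ≈ 0.734.

0.734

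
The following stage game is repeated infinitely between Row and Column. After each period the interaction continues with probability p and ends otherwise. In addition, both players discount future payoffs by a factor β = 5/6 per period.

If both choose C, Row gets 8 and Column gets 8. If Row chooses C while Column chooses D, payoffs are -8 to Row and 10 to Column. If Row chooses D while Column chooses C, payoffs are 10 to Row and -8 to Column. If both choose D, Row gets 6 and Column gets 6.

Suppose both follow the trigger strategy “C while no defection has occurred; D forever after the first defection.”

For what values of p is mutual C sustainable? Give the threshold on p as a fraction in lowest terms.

3/5

Expected continuation weight on next period's payoff is β·p = 5/6·p, which plays the role of the discount factor.
Cooperation requires 5/6·p ≥ (10−8)/(10−6) = 1/2, hence p ≥ 3/5.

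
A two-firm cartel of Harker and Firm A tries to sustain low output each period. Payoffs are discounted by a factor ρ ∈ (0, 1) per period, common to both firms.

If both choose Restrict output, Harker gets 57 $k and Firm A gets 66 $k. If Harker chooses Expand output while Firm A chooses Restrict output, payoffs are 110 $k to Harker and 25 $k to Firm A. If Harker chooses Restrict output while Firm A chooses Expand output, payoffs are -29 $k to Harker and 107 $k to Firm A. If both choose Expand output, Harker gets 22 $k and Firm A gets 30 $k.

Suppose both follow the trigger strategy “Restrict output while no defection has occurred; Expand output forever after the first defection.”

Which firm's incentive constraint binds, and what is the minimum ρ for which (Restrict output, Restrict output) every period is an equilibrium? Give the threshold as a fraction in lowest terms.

For Harker: deviation gain 110−57 = 53, per-period punishment loss 57−22 = 35. IC gives ρ ≥ 53/88.
For Firm A: gain 41, loss 36 per period, so ρ ≥ 41/77.
The tighter constraint is Harker's, so cooperation needs ρ ≥ 53/88.

Harker; ρ ≥ 53/88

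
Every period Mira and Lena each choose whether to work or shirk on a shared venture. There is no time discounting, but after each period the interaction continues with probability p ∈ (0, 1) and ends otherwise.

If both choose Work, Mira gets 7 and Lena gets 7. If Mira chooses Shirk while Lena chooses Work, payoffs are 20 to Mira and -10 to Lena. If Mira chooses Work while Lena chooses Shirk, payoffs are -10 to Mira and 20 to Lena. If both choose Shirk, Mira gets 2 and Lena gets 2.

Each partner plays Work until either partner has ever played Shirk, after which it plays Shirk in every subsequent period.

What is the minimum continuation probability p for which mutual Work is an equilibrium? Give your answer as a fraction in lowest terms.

13/18

Expected cooperation value is 7 + p·7 + p²·7 + … = 7/(1−p); deviation gives 20 + p·2/(1−p).
7 ≥ 20(1−p) + 2p ⇒ 18p ≥ 13 ⇒ p ≥ 13/18.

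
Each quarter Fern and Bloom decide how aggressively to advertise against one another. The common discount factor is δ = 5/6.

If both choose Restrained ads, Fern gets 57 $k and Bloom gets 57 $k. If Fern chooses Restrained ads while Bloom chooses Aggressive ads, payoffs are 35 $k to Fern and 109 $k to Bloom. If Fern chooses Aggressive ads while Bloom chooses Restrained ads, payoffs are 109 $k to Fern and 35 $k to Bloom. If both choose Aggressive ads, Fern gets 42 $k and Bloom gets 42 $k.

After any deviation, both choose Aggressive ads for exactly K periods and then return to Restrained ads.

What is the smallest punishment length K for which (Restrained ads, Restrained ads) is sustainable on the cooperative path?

No profitable deviation requires (57−42)(δ+…+δ^K) ≥ 109−57, i.e. δ+…+δ^K ≥ 52/15 ≈ 3.4667.
With δ = 5/6, the partial sums are K=1: 0.8333, K=2: 1.5278, …, K=5: 2.9906, K=6: 3.3255, K=7: 3.6046.
K = 7 is the first length at which the sum reaches 3.4667.

7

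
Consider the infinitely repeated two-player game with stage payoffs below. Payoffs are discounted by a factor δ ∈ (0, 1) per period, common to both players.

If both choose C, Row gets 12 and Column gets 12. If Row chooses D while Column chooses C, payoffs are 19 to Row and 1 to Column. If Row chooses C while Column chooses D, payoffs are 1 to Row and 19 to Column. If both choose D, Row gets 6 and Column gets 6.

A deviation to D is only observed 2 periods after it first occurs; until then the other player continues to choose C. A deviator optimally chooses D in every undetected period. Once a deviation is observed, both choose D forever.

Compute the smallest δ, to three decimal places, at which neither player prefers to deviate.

Deviating for the 2 undetected periods gains 19−12 = 7 per period over cooperation, then loses 12−6 = 6 per period forever once punishment starts.
Gain: 7(1 + δ + … + δ^1); loss: 6·δ^2/(1−δ).
No profitable deviation ⇔ 7(1−δ^2) ≤ 6·δ^2, i.e. δ^2 ≥ 7/(7+6) = 7/13.
Hence δ ≥ (7/13)^(1/2) ≈ 0.734.

0.734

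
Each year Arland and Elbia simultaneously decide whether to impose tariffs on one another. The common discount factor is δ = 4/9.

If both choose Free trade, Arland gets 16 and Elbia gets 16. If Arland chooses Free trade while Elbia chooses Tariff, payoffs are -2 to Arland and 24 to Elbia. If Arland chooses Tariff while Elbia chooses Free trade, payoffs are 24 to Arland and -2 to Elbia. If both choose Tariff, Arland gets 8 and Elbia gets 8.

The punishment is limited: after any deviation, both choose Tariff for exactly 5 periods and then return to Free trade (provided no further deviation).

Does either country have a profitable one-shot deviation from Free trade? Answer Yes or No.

Yes

A one-shot deviation gives 24 now, then 8 for 5 periods, then back to 16.
Gain from deviating: (24−16) today; loss: (16−8) in each of the next 5 periods.
No-deviation condition: (16−8)(δ+…+δ^5) ≥ 24−16, i.e. δ+…+δ^5 ≥ 1.
At δ = 4/9: δ+…+δ^5 = 0.7861 < 1.0000.
So cooperation is not sustainable.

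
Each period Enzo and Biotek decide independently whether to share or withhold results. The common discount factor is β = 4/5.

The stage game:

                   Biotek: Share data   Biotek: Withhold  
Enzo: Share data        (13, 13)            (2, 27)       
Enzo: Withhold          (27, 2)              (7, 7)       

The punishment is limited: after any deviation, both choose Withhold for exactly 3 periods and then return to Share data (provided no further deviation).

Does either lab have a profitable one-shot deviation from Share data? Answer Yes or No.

Yes

Comparing payoff streams over the 4 periods until play realigns: cooperate → 13(1+β+…+β^3); deviate → 27 + 7(β+…+β^3).
Cooperation is sustained iff (13−7)(β+…+β^3) ≥ 27−13.
β+…+β^3 = 4/5·(1−(4/5)^3)/(1−4/5) = 1.9520, and (27−13)/(13−7) = 2.3333.
1.9520 < 2.3333, so cooperation is not sustainable.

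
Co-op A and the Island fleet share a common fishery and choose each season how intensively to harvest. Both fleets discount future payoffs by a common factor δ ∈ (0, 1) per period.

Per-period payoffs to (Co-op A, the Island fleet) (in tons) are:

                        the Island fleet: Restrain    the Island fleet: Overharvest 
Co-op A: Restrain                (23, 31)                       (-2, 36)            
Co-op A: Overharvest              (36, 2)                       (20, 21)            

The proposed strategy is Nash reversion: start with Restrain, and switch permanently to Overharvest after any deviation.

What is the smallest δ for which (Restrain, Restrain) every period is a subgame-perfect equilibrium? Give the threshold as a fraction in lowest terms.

13/16

Co-op A's threshold: (36−23)/(36−20) = 13/16.
the Island fleet's threshold: (36−31)/(36−21) = 1/3.
13/16 > 1/3, so Co-op A binds and δ* = 13/16.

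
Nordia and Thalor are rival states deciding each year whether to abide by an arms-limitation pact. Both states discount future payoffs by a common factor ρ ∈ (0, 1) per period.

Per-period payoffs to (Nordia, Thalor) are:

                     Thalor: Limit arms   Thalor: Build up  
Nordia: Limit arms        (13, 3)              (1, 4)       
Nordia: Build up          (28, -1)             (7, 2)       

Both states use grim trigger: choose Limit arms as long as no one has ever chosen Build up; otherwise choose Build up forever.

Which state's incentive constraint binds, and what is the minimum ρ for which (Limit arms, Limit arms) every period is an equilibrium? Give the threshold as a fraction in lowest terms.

Nordia; ρ ≥ 5/7

Nordia: cooperation gives 13 each period; deviation gives 28 once then 7 forever.
  13/(1−ρ) ≥ 28 + 7ρ/(1−ρ) ⇒ ρ ≥ 15/21 = 5/7.
Thalor: cooperation gives 3 each period; deviation gives 4 once then 2 forever.
  ρ ≥ 1/2.
Both must hold, so the binding constraint is Nordia's: ρ ≥ 5/7.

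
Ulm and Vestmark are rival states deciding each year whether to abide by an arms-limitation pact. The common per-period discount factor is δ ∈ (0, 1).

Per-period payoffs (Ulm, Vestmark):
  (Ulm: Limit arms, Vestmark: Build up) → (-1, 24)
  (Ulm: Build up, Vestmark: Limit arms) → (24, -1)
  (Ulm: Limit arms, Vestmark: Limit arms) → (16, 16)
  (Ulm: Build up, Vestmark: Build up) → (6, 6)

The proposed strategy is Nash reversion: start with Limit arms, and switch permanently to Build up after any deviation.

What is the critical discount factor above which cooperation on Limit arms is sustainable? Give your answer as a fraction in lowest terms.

4/9

16/(1−δ) ≥ 24 + 6δ/(1−δ)
16 ≥ 24 − 18δ
δ ≥ 8/18 = 4/9.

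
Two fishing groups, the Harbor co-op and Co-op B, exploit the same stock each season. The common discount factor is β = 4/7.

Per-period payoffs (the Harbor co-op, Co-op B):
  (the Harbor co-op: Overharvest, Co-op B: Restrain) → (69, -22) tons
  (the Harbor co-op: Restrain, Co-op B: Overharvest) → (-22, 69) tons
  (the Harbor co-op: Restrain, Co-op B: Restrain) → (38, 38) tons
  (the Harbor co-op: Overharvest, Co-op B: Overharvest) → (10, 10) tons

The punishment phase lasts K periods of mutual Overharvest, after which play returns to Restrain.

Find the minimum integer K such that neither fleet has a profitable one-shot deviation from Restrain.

4

IC: β(1−β^K)/(1−β) ≥ (69−38)/(38−10) = 31/28.
With β = 4/7: need 1 − β^K ≥ 31/28·(1−4/7)/(4/7), i.e. β^K ≤ 0.1696.
Since (4/7)^3 = 0.1866 and (4/7)^4 = 0.1066, the smallest such K is 4.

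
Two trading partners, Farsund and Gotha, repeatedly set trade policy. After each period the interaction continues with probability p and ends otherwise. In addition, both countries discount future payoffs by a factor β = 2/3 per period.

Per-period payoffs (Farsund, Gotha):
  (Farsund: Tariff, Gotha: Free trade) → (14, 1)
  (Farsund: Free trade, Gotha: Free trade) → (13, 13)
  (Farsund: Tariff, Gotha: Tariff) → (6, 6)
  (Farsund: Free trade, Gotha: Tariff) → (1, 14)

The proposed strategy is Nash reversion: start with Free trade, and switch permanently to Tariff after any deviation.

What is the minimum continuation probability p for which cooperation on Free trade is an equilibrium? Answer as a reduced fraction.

Expected continuation weight on next period's payoff is β·p = 2/3·p, which plays the role of the discount factor.
Cooperation requires 2/3·p ≥ (14−13)/(14−6) = 1/8, hence p ≥ 3/16.

3/16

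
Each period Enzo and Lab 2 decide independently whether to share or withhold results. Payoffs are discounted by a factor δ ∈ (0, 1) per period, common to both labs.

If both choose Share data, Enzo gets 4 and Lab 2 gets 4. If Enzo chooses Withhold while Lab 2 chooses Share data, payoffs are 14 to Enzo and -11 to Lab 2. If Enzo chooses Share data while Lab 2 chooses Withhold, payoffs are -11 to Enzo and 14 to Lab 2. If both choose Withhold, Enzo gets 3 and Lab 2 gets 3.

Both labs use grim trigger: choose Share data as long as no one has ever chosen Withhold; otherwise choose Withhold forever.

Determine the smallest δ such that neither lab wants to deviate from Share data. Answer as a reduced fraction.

Cooperation forever yields 4 each period: 4/(1−δ).
Deviating yields 14 once, then 3 forever: 14 + 3δ/(1−δ).
No profitable deviation requires 4/(1−δ) ≥ 14 + 3δ/(1−δ).
Multiplying by (1−δ): 4 ≥ 14(1−δ) + 3δ = 14 − 11δ.
So 11δ ≥ 10, i.e. δ ≥ 10/11.

10/11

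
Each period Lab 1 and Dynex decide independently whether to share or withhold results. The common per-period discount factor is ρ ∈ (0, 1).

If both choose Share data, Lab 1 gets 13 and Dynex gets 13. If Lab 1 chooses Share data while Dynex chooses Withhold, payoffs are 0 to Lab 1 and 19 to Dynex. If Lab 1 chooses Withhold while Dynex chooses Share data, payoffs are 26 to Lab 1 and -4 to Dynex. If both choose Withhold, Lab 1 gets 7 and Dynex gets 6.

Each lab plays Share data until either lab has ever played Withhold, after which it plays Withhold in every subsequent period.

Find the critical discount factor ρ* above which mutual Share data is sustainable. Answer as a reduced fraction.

13/19

Lab 1's threshold: (26−13)/(26−7) = 13/19.
Dynex's threshold: (19−13)/(19−6) = 6/13.
13/19 > 6/13, so Lab 1 binds and ρ* = 13/19.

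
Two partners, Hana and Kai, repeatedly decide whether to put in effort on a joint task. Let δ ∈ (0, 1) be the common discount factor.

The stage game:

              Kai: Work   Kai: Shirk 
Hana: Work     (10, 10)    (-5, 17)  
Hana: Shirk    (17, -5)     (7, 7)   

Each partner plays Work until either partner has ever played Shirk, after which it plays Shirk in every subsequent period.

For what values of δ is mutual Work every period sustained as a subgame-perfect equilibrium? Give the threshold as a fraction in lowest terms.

7/10

10/(1−δ) ≥ 17 + 7δ/(1−δ)
10 ≥ 17 − 10δ
δ ≥ 7/10.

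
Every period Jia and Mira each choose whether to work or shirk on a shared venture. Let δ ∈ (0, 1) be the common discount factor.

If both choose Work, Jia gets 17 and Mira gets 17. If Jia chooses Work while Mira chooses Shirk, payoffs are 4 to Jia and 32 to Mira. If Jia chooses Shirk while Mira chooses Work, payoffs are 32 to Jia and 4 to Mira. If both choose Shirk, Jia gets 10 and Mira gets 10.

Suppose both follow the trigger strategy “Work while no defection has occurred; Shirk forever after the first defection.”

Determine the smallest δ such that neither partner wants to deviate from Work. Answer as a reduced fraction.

Cooperation forever yields 17 each period: 17/(1−δ).
Deviating yields 32 once, then 10 forever: 32 + 10δ/(1−δ).
No profitable deviation requires 17/(1−δ) ≥ 32 + 10δ/(1−δ).
Multiplying by (1−δ): 17 ≥ 32(1−δ) + 10δ = 32 − 22δ.
So 22δ ≥ 15, i.e. δ ≥ 15/22.

15/22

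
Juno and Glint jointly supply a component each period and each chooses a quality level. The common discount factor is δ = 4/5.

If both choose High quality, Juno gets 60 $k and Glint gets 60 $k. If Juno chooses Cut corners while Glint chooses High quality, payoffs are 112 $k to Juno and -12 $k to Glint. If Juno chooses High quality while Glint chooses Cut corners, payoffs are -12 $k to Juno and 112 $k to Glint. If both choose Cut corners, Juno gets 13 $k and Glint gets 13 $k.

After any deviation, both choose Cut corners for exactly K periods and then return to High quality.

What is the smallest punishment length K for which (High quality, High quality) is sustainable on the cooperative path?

2

Need Σ_{k=1}^{K} δ^k ≥ (112−60)/(60−13) = 1.1064 at δ = 4/5.
At K = 1 the sum is 0.8000 < 1.1064; at K = 2 it is 1.4400 ≥ 1.1064.
So the minimum punishment length is K = 2.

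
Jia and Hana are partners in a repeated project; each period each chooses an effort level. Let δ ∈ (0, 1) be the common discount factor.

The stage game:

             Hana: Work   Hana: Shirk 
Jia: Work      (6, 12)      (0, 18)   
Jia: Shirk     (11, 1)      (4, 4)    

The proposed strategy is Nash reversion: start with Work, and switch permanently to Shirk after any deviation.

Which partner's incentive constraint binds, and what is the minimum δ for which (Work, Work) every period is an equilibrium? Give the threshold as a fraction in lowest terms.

Jia's threshold: (11−6)/(11−4) = 5/7.
Hana's threshold: (18−12)/(18−4) = 3/7.
5/7 > 3/7, so Jia binds and δ* = 5/7.

Jia; δ ≥ 5/7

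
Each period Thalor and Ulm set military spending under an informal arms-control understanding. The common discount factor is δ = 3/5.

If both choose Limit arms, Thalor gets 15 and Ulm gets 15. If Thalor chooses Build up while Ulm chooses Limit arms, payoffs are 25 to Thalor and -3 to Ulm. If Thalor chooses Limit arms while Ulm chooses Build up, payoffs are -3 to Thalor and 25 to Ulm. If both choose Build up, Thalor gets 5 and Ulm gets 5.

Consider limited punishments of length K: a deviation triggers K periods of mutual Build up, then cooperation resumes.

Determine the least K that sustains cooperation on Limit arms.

3

Need Σ_{k=1}^{K} δ^k ≥ (25−15)/(15−5) = 1.0000 at δ = 3/5.
At K = 2 the sum is 0.9600 < 1.0000; at K = 3 it is 1.1760 ≥ 1.0000.
So the minimum punishment length is K = 3.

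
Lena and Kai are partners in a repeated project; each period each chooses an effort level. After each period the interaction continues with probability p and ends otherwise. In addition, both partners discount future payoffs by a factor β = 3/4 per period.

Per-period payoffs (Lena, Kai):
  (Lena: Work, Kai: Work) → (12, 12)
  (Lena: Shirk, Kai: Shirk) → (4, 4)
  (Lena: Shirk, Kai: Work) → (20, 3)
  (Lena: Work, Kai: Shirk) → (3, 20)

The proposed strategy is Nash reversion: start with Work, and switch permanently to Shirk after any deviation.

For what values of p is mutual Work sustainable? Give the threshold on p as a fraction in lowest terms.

2/3

Expected continuation weight on next period's payoff is β·p = 3/4·p, which plays the role of the discount factor.
Cooperation requires 3/4·p ≥ (20−12)/(20−4) = 1/2, hence p ≥ 2/3.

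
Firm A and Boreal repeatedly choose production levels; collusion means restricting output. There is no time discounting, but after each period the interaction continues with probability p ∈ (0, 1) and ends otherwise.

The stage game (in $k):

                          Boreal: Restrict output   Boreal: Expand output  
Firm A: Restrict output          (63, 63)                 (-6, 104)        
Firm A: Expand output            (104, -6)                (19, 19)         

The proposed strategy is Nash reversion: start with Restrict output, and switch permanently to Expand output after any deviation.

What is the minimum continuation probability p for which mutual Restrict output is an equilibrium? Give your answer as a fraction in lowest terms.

41/85

Expected cooperation value is 63 + p·63 + p²·63 + … = 63/(1−p); deviation gives 104 + p·19/(1−p).
63 ≥ 104(1−p) + 19p ⇒ 85p ≥ 41 ⇒ p ≥ 41/85.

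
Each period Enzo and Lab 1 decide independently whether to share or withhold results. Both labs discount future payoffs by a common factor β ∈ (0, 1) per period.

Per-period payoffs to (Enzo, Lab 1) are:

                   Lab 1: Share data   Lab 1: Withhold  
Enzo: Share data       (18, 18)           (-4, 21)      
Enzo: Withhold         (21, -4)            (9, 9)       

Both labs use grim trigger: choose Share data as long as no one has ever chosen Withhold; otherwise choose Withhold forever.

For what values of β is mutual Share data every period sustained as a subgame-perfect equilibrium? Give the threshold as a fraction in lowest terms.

1/4

One-period gain from deviating is 21 − 18 = 3. The loss is 18 − 9 = 9 in every subsequent period, with present value 9·β/(1−β).
Deviation is unprofitable when 9·β/(1−β) ≥ 3, i.e. β/(1−β) ≥ 1/3.
Equivalently β ≥ 3/(3+9) = 1/4.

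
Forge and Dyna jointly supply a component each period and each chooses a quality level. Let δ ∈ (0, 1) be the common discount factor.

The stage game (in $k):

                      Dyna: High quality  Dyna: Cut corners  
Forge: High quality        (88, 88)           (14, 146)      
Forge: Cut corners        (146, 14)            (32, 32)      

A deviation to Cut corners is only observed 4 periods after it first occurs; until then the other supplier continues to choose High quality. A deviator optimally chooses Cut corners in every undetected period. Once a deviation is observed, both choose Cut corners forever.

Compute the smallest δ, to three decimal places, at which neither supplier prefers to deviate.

Deviating for the 4 undetected periods gains 146−88 = 58 per period over cooperation, then loses 88−32 = 56 per period forever once punishment starts.
Gain: 58(1 + δ + … + δ^3); loss: 56·δ^4/(1−δ).
No profitable deviation ⇔ 58(1−δ^4) ≤ 56·δ^4, i.e. δ^4 ≥ 58/(58+56) = 29/57.
Hence δ ≥ (29/57)^(1/4) ≈ 0.845.

0.845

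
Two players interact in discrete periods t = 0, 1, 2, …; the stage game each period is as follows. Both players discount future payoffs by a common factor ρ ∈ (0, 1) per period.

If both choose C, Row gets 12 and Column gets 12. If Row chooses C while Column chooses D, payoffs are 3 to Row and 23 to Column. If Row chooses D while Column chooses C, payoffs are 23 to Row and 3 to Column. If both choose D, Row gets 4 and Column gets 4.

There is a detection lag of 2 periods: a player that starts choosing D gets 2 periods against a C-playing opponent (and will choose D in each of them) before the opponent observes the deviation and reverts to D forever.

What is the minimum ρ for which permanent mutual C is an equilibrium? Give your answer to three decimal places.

The best deviation is to choose D for all 2 undetected periods, earning 23 each, then 4 forever once detected.
Deviation value: 23(1−ρ^2)/(1−ρ) + 4ρ^2/(1−ρ); cooperation value: 12/(1−ρ).
IC: 12 ≥ 23(1−ρ^2) + 4ρ^2 = 23 − 19ρ^2.
So ρ^2 ≥ 11/19, giving ρ ≥ (11/19)^(1/2) ≈ 0.761.

0.761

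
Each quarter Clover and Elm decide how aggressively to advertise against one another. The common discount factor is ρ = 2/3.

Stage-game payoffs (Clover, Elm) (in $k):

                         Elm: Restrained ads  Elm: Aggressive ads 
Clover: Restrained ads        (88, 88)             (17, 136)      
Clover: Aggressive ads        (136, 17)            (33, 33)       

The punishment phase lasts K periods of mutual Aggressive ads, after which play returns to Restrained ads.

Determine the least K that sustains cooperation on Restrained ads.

2

IC: ρ(1−ρ^K)/(1−ρ) ≥ (136−88)/(88−33) = 48/55.
With ρ = 2/3: need 1 − ρ^K ≥ 48/55·(1−2/3)/(2/3), i.e. ρ^K ≤ 0.5636.
Since (2/3)^1 = 0.6667 and (2/3)^2 = 0.4444, the smallest such K is 2.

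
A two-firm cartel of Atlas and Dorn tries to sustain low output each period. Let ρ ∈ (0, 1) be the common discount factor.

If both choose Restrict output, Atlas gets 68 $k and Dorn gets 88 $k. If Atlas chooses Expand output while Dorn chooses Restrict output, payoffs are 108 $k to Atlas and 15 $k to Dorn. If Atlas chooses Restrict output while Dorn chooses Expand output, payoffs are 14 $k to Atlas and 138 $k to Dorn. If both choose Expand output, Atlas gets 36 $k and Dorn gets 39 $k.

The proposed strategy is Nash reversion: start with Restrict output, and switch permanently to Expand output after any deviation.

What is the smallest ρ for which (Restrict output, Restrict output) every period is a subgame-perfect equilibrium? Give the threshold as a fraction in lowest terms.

For Atlas: deviation gain 108−68 = 40, per-period punishment loss 68−36 = 32. IC gives ρ ≥ 40/72 = 5/9.
For Dorn: gain 50, loss 49 per period, so ρ ≥ 50/99.
The tighter constraint is Atlas's, so cooperation needs ρ ≥ 5/9.

5/9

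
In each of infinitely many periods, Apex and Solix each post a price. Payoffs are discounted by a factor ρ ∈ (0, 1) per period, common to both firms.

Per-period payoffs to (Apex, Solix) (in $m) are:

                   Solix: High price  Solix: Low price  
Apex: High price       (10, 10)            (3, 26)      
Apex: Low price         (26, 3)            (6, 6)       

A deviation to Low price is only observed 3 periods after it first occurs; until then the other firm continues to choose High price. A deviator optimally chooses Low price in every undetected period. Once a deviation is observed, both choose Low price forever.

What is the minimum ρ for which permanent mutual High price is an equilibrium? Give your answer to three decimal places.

The best deviation is to choose Low price for all 3 undetected periods, earning 26 each, then 6 forever once detected.
Deviation value: 26(1−ρ^3)/(1−ρ) + 6ρ^3/(1−ρ); cooperation value: 10/(1−ρ).
IC: 10 ≥ 26(1−ρ^3) + 6ρ^3 = 26 − 20ρ^3.
So ρ^3 ≥ 16/20 = 4/5, giving ρ ≥ (4/5)^(1/3) ≈ 0.928.

0.928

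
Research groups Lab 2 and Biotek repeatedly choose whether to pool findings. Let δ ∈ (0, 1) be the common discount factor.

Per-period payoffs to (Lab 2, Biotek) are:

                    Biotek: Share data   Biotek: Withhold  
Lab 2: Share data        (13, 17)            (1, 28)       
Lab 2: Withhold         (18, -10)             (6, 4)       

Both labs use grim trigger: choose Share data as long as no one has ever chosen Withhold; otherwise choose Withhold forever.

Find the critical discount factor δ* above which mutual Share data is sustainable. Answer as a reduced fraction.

Lab 2: cooperation gives 13 each period; deviation gives 18 once then 6 forever.
  13/(1−δ) ≥ 18 + 6δ/(1−δ) ⇒ δ ≥ 5/12.
Biotek: cooperation gives 17 each period; deviation gives 28 once then 4 forever.
  δ ≥ 11/24.
Both must hold, so the binding constraint is Biotek's: δ ≥ 11/24.

11/24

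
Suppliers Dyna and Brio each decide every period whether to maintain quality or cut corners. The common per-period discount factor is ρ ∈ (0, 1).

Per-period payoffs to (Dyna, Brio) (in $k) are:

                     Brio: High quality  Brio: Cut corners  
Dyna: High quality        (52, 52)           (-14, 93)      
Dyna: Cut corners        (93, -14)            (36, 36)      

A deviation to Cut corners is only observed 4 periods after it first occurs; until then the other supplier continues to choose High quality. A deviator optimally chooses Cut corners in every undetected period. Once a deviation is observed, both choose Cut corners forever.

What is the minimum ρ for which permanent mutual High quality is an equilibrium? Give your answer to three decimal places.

0.921

A deviator earns 93 for 4 periods, then 36 forever; cooperating earns 52 forever. Multiplying the IC by (1−ρ):
52 ≥ 93(1−ρ^4) + 36ρ^4, so 57·ρ^4 ≥ 41 and ρ^4 ≥ 41/57.
ρ ≥ (41/57)^(1/4) ≈ 0.921.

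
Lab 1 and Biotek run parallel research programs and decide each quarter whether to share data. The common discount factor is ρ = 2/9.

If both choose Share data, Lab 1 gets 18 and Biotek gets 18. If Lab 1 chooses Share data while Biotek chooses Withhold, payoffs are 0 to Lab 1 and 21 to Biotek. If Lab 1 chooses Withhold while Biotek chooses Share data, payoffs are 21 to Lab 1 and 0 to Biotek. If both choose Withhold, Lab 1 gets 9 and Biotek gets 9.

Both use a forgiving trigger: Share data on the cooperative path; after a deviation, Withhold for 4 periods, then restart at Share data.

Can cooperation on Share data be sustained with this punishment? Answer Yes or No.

No

A one-shot deviation gives 21 now, then 9 for 4 periods, then back to 18.
Gain from deviating: (21−18) today; loss: (18−9) in each of the next 4 periods.
No-deviation condition: (18−9)(ρ+…+ρ^4) ≥ 21−18, i.e. ρ+…+ρ^4 ≥ 1/3.
At ρ = 2/9: ρ+…+ρ^4 = 0.2850 < 0.3333.
So cooperation is not sustainable.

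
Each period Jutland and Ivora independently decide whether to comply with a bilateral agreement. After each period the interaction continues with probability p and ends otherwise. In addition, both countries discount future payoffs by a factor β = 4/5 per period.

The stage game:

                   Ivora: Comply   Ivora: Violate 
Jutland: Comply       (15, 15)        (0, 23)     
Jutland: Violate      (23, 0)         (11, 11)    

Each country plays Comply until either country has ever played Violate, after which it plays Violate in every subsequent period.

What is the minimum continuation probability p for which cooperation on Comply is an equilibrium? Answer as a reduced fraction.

5/6

Expected continuation weight on next period's payoff is β·p = 4/5·p, which plays the role of the discount factor.
Cooperation requires 4/5·p ≥ (23−15)/(23−11) = 2/3, hence p ≥ 5/6.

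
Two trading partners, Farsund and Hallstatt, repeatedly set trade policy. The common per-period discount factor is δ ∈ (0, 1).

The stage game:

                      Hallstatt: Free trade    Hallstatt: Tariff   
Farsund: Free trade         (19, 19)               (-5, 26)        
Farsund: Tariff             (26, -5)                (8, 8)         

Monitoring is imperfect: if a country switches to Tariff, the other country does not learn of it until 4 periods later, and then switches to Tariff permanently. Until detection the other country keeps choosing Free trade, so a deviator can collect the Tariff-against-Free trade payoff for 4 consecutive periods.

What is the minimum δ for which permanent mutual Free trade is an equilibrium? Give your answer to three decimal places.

The best deviation is to choose Tariff for all 4 undetected periods, earning 26 each, then 8 forever once detected.
Deviation value: 26(1−δ^4)/(1−δ) + 8δ^4/(1−δ); cooperation value: 19/(1−δ).
IC: 19 ≥ 26(1−δ^4) + 8δ^4 = 26 − 18δ^4.
So δ^4 ≥ 7/18, giving δ ≥ (7/18)^(1/4) ≈ 0.790.

0.790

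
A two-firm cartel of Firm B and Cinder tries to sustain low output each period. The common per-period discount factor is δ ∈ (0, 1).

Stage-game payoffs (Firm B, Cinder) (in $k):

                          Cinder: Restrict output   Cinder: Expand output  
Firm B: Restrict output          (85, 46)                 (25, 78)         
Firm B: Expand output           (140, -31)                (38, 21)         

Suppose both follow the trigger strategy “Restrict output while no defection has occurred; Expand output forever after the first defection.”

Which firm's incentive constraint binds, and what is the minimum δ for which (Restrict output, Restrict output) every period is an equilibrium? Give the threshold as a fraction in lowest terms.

Cinder; δ ≥ 32/57

Firm B: cooperation gives 85 each period; deviation gives 140 once then 38 forever.
  85/(1−δ) ≥ 140 + 38δ/(1−δ) ⇒ δ ≥ 55/102.
Cinder: cooperation gives 46 each period; deviation gives 78 once then 21 forever.
  δ ≥ 32/57.
Both must hold, so the binding constraint is Cinder's: δ ≥ 32/57.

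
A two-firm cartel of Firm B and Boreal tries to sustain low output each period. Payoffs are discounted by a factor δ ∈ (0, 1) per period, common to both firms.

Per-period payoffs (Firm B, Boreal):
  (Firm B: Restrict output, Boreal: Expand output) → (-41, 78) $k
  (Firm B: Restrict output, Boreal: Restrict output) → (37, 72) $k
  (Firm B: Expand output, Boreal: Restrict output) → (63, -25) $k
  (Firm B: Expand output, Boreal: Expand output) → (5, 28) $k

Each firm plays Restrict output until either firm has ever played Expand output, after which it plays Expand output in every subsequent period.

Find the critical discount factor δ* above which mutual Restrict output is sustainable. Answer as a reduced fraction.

For Firm B: deviation gain 63−37 = 26, per-period punishment loss 37−5 = 32. IC gives δ ≥ 26/58 = 13/29.
For Boreal: gain 6, loss 44 per period, so δ ≥ 6/50 = 3/25.
The tighter constraint is Firm B's, so cooperation needs δ ≥ 13/29.

13/29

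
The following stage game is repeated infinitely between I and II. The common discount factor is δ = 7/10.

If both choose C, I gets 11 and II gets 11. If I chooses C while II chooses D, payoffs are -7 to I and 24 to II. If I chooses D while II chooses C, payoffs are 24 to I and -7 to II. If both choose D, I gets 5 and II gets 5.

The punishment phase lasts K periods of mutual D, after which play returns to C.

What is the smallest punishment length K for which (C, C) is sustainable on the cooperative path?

8

Need Σ_{k=1}^{K} δ^k ≥ (24−11)/(11−5) = 2.1667 at δ = 7/10.
At K = 7 the sum is 2.1412 < 2.1667; at K = 8 it is 2.1988 ≥ 2.1667.
So the minimum punishment length is K = 8.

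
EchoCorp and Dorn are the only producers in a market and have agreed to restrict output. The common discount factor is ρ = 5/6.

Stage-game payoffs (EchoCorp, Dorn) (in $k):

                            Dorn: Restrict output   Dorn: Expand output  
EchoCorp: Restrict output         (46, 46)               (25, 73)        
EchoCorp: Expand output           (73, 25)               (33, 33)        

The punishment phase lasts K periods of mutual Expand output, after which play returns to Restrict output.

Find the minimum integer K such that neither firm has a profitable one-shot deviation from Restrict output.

Need Σ_{k=1}^{K} ρ^k ≥ (73−46)/(46−33) = 2.0769 at ρ = 5/6.
At K = 2 the sum is 1.5278 < 2.0769; at K = 3 it is 2.1065 ≥ 2.0769.
So the minimum punishment length is K = 3.

3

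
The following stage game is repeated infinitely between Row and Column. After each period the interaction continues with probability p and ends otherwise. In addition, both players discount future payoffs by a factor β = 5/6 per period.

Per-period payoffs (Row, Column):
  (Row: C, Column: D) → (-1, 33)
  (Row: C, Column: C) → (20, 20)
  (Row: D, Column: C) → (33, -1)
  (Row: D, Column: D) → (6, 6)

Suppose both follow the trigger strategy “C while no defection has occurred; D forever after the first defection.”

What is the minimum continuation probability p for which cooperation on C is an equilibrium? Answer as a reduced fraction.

With continuation probability p and discount β, the effective per-period discount factor is βp.
Grim-trigger IC: βp ≥ (33−20)/(33−6) = 13/27.
So p ≥ (13/27)/(5/6) = 26/45.

26/45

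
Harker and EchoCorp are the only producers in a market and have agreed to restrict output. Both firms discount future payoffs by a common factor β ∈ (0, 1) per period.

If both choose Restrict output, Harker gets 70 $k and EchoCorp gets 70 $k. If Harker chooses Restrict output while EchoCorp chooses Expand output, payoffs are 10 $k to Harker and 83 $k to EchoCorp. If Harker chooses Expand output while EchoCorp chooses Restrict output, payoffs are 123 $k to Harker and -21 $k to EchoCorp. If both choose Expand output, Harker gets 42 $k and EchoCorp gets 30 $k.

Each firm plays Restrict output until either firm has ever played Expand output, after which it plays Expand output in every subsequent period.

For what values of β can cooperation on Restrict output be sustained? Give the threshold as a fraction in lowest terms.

For Harker: deviation gain 123−70 = 53, per-period punishment loss 70−42 = 28. IC gives β ≥ 53/81.
For EchoCorp: gain 13, loss 40 per period, so β ≥ 13/53.
The tighter constraint is Harker's, so cooperation needs β ≥ 53/81.

53/81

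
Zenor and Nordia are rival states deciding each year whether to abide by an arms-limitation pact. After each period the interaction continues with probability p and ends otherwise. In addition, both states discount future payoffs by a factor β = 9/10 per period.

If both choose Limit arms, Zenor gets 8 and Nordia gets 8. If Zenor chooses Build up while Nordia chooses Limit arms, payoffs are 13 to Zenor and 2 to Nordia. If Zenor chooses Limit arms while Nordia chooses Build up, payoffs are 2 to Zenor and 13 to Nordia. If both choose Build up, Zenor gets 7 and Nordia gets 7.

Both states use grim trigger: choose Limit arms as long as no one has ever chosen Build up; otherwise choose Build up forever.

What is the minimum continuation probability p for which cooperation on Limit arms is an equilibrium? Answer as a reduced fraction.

With continuation probability p and discount β, the effective per-period discount factor is βp.
Grim-trigger IC: βp ≥ (13−8)/(13−7) = 5/6.
So p ≥ (5/6)/(9/10) = 25/27.

25/27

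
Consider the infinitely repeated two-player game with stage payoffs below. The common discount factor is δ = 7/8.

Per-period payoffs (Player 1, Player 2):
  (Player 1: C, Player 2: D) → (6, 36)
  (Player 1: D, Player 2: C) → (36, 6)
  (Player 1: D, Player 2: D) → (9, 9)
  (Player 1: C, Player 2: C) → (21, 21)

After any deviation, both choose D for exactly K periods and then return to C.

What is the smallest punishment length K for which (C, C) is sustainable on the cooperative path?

Need Σ_{k=1}^{K} δ^k ≥ (36−21)/(21−9) = 1.2500 at δ = 7/8.
At K = 1 the sum is 0.8750 < 1.2500; at K = 2 it is 1.6406 ≥ 1.2500.
So the minimum punishment length is K = 2.

2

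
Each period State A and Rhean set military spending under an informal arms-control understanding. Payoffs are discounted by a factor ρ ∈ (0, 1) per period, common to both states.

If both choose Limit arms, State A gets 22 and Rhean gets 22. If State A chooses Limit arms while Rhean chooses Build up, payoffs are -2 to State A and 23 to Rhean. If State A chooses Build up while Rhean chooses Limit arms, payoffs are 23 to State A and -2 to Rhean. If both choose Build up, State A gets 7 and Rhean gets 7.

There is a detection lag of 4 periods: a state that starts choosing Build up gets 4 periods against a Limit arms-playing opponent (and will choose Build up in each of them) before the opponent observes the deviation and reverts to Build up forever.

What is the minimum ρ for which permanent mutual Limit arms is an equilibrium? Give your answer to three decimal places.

0.500

A deviator earns 23 for 4 periods, then 7 forever; cooperating earns 22 forever. Multiplying the IC by (1−ρ):
22 ≥ 23(1−ρ^4) + 7ρ^4, so 16·ρ^4 ≥ 1 and ρ^4 ≥ 1/16.
ρ ≥ (1/16)^(1/4) ≈ 0.500.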